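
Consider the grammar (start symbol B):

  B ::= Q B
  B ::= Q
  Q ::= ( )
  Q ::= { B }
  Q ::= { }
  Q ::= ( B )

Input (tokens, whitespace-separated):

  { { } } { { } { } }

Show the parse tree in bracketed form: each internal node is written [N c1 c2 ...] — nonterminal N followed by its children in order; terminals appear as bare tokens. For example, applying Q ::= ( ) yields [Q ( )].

B
Q B
{ B } B
{ Q } B
{ { } } B
{ { } } Q
{ { } } { B }
{ { } } { Q B }
{ { } } { { } B }
{ { } } { { } Q }
{ { } } { { } { } }

[B [Q { [B [Q { }]] }] [B [Q { [B [Q { }] [B [Q { }]]] }]]]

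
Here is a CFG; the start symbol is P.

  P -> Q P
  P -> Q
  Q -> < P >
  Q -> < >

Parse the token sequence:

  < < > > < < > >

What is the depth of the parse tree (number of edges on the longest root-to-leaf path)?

5

[P [Q < [P [Q < >]] >] [P [Q < [P [Q < >]] >]]]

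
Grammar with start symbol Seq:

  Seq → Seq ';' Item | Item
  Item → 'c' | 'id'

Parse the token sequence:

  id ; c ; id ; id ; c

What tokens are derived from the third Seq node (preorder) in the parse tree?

[Seq [Seq [Seq [Seq [Seq [Item id]] ; [Item c]] ; [Item id]] ; [Item id]] ; [Item c]]

id ; c ; id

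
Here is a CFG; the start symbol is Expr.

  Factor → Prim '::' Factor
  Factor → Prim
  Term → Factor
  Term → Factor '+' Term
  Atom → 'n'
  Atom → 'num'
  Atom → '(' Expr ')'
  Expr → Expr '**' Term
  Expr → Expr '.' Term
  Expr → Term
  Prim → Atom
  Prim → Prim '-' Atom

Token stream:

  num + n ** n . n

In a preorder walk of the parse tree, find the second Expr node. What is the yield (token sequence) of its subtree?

[Expr [Expr [Expr [Term [Factor [Prim [Atom num]]] + [Term [Factor [Prim [Atom n]]]]]] ** [Term [Factor [Prim [Atom n]]]]] . [Term [Factor [Prim [Atom n]]]]]

num + n ** n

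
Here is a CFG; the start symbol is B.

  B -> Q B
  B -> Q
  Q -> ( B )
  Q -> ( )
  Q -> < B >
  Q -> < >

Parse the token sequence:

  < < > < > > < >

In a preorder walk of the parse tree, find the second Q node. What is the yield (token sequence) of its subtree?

[B [Q < [B [Q < >] [B [Q < >]]] >] [B [Q < >]]]

< >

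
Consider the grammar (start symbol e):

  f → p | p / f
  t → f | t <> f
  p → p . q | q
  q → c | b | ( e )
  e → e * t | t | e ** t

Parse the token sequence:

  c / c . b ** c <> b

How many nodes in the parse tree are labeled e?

[e [e [t [f [p [q c]] / [f [p [p [q c]] . [q b]]]]]] ** [t [t [f [p [q c]]]] <> [f [p [q b]]]]]

2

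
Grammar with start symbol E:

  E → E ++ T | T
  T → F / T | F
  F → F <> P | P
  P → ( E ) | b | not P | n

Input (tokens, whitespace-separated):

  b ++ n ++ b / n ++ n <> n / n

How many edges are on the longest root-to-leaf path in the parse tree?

[E [E [E [E [T [F [P b]]]] ++ [T [F [P n]]]] ++ [T [F [P b]] / [T [F [P n]]]]] ++ [T [F [F [P n]] <> [P n]] / [T [F [P n]]]]]

7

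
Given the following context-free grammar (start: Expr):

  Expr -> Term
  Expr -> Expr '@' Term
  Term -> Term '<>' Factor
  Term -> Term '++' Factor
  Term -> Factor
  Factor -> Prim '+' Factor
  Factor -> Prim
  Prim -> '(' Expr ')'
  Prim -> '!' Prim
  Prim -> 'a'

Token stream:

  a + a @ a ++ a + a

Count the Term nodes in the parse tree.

[Expr [Expr [Term [Factor [Prim a] + [Factor [Prim a]]]]] @ [Term [Term [Factor [Prim a]]] ++ [Factor [Prim a] + [Factor [Prim a]]]]]

3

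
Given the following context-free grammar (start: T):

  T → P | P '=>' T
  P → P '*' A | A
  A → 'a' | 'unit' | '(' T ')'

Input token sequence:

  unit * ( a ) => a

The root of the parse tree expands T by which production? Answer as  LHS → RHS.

[T [P [P [A unit]] * [A ( [T [P [A a]]] )]] => [T [P [A a]]]]

T → P '=>' T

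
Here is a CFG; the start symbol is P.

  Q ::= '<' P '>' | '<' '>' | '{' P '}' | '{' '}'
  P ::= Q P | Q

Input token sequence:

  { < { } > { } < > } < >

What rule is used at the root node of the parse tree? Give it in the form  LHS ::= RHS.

P ::= Q P

[P [Q { [P [Q < [P [Q { }]] >] [P [Q { }] [P [Q < >]]]] }] [P [Q < >]]]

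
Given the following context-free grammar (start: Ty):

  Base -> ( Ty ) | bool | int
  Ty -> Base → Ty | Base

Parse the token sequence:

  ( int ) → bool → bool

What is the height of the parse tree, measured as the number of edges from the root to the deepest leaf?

4

[Ty [Base ( [Ty [Base int]] )] → [Ty [Base bool] → [Ty [Base bool]]]]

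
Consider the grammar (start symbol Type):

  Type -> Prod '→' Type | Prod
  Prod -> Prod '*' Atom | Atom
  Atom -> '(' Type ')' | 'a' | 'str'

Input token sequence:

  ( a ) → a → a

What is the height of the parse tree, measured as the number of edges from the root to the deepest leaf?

[Type [Prod [Atom ( [Type [Prod [Atom a]]] )]] → [Type [Prod [Atom a]] → [Type [Prod [Atom a]]]]]

6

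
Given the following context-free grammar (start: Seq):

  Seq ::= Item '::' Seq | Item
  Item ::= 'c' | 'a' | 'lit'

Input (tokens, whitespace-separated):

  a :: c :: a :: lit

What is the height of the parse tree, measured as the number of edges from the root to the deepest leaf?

5

[Seq [Item a] :: [Seq [Item c] :: [Seq [Item a] :: [Seq [Item lit]]]]]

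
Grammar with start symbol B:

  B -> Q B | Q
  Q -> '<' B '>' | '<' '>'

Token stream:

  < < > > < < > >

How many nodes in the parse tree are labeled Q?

[B [Q < [B [Q < >]] >] [B [Q < [B [Q < >]] >]]]

4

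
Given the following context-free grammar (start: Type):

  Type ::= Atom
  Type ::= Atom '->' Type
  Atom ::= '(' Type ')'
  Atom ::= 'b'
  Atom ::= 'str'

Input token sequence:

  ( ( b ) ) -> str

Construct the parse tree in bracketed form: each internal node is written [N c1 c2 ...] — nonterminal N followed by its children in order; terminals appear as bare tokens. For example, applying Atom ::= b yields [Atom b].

[Type [Atom ( [Type [Atom ( [Type [Atom b]] )]] )] -> [Type [Atom str]]]

Type
Atom -> Type
( Type ) -> Type
( Atom ) -> Type
( ( Type ) ) -> Type
( ( Atom ) ) -> Type
( ( b ) ) -> Type
( ( b ) ) -> Atom
( ( b ) ) -> str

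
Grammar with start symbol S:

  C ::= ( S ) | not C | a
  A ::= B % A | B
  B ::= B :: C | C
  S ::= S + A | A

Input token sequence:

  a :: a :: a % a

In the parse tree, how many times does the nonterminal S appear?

1

[S [A [B [B [B [C a]] :: [C a]] :: [C a]] % [A [B [C a]]]]]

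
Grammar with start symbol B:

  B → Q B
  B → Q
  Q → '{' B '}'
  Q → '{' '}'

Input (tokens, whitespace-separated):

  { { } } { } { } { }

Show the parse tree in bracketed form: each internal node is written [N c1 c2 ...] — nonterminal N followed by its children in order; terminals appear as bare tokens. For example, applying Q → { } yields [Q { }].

B
Q B
{ B } B
{ Q } B
{ { } } B
{ { } } Q B
{ { } } { } B
{ { } } { } Q B
{ { } } { } { } B
{ { } } { } { } Q
{ { } } { } { } { }

[B [Q { [B [Q { }]] }] [B [Q { }] [B [Q { }] [B [Q { }]]]]]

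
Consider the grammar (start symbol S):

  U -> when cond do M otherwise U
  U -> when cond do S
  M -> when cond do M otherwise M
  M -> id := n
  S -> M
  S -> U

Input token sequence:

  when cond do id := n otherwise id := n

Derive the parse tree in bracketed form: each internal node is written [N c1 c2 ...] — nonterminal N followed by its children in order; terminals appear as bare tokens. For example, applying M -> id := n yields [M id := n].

[S [M when cond do [M id := n] otherwise [M id := n]]]

S
M
when cond do M otherwise M
when cond do id := n otherwise M
when cond do id := n otherwise id := n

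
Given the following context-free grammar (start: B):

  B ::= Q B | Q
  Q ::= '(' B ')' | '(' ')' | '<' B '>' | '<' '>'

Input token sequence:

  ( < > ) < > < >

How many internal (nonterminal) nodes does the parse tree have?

8

[B [Q ( [B [Q < >]] )] [B [Q < >] [B [Q < >]]]]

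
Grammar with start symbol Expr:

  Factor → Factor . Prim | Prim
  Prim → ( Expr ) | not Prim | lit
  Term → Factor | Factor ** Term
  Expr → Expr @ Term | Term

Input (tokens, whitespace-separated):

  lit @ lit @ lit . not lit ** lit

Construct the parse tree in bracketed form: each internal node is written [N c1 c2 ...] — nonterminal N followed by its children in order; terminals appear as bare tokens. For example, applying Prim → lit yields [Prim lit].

Expr
Expr @ Term
Expr @ Term @ Term
Term @ Term @ Term
Factor @ Term @ Term
Prim @ Term @ Term
lit @ Term @ Term
lit @ Factor @ Term
lit @ Prim @ Term
lit @ lit @ Term
lit @ lit @ Factor ** Term
lit @ lit @ Factor . Prim ** Term
lit @ lit @ Prim . Prim ** Term
lit @ lit @ lit . Prim ** Term
lit @ lit @ lit . not Prim ** Term
lit @ lit @ lit . not lit ** Term
lit @ lit @ lit . not lit ** Factor
lit @ lit @ lit . not lit ** Prim
lit @ lit @ lit . not lit ** lit

[Expr [Expr [Expr [Term [Factor [Prim lit]]]] @ [Term [Factor [Prim lit]]]] @ [Term [Factor [Factor [Prim lit]] . [Prim not [Prim lit]]] ** [Term [Factor [Prim lit]]]]]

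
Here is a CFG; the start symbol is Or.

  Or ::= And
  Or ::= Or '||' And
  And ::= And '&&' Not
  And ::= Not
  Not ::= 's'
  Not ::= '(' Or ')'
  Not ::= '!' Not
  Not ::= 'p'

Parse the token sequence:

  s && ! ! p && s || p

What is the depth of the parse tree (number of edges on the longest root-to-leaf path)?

7

[Or [Or [And [And [And [Not s]] && [Not ! [Not ! [Not p]]]] && [Not s]]] || [And [Not p]]]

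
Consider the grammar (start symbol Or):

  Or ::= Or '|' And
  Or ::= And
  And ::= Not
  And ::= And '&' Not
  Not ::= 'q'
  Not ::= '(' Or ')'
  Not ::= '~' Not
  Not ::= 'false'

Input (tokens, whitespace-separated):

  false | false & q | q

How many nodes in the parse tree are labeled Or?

[Or [Or [Or [And [Not false]]] | [And [And [Not false]] & [Not q]]] | [And [Not q]]]

3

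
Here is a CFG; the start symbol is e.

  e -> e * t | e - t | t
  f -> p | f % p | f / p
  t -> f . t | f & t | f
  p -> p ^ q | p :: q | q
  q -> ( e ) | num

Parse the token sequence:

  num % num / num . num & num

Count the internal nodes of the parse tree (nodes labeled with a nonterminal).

[e [t [f [f [f [p [q num]]] % [p [q num]]] / [p [q num]]] . [t [f [p [q num]]] & [t [f [p [q num]]]]]]]

19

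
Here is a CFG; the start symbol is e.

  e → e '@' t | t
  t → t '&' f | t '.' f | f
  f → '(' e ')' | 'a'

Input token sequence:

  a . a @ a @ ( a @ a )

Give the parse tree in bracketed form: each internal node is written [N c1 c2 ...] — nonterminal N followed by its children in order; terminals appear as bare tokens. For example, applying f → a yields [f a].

e
e @ t
e @ t @ t
t @ t @ t
t . f @ t @ t
f . f @ t @ t
a . f @ t @ t
a . a @ t @ t
a . a @ f @ t
a . a @ a @ t
a . a @ a @ f
a . a @ a @ ( e )
a . a @ a @ ( e @ t )
a . a @ a @ ( t @ t )
a . a @ a @ ( f @ t )
a . a @ a @ ( a @ t )
a . a @ a @ ( a @ f )
a . a @ a @ ( a @ a )

[e [e [e [t [t [f a]] . [f a]]] @ [t [f a]]] @ [t [f ( [e [e [t [f a]]] @ [t [f a]]] )]]]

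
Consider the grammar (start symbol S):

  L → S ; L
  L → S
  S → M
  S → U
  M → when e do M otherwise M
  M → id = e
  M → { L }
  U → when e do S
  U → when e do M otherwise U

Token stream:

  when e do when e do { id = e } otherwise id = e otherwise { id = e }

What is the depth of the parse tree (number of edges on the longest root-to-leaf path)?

[S [M when e do [M when e do [M { [L [S [M id = e]]] }] otherwise [M id = e]] otherwise [M { [L [S [M id = e]]] }]]]

7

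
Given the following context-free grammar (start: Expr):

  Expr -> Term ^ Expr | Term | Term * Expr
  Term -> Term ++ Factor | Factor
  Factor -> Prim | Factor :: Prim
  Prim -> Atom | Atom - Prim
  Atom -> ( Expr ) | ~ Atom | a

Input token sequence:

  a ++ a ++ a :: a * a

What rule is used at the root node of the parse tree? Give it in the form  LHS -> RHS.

Expr -> Term * Expr

[Expr [Term [Term [Term [Factor [Prim [Atom a]]]] ++ [Factor [Prim [Atom a]]]] ++ [Factor [Factor [Prim [Atom a]]] :: [Prim [Atom a]]]] * [Expr [Term [Factor [Prim [Atom a]]]]]]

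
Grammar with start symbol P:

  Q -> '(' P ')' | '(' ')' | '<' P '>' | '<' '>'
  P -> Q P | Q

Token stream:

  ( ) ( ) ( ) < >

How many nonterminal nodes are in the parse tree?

[P [Q ( )] [P [Q ( )] [P [Q ( )] [P [Q < >]]]]]

8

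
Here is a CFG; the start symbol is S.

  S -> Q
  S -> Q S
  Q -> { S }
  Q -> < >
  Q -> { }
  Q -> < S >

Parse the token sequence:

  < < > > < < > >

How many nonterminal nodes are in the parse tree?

8

[S [Q < [S [Q < >]] >] [S [Q < [S [Q < >]] >]]]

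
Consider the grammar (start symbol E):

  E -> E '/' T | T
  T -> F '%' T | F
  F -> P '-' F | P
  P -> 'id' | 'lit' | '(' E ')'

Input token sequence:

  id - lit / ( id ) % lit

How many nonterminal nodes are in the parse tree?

17

[E [E [T [F [P id] - [F [P lit]]]]] / [T [F [P ( [E [T [F [P id]]]] )]] % [T [F [P lit]]]]]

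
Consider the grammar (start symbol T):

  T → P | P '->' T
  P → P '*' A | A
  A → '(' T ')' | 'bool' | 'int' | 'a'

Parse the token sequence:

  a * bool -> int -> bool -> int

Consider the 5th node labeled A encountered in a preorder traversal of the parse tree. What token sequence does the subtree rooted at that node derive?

int

[T [P [P [A a]] * [A bool]] -> [T [P [A int]] -> [T [P [A bool]] -> [T [P [A int]]]]]]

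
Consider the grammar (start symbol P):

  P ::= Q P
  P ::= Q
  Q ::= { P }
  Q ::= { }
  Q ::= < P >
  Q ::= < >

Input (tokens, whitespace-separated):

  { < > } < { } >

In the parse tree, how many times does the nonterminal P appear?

4

[P [Q { [P [Q < >]] }] [P [Q < [P [Q { }]] >]]]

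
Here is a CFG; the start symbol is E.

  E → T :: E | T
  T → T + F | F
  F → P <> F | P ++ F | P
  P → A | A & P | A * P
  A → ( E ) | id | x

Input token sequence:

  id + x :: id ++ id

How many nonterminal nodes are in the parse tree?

17

[E [T [T [F [P [A id]]]] + [F [P [A x]]]] :: [E [T [F [P [A id]] ++ [F [P [A id]]]]]]]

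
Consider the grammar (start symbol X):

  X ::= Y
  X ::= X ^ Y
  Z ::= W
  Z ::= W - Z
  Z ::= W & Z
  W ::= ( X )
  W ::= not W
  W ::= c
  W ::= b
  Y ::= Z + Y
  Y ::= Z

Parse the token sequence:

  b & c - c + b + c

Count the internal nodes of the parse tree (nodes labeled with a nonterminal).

14

[X [Y [Z [W b] & [Z [W c] - [Z [W c]]]] + [Y [Z [W b]] + [Y [Z [W c]]]]]]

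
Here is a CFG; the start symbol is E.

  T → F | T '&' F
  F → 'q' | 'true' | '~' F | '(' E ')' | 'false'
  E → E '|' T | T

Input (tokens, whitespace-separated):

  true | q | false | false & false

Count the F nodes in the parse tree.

5

[E [E [E [E [T [F true]]] | [T [F q]]] | [T [F false]]] | [T [T [F false]] & [F false]]]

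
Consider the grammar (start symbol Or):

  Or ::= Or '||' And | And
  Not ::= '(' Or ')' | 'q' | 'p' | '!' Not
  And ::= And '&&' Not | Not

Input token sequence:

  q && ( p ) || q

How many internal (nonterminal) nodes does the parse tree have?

11

[Or [Or [And [And [Not q]] && [Not ( [Or [And [Not p]]] )]]] || [And [Not q]]]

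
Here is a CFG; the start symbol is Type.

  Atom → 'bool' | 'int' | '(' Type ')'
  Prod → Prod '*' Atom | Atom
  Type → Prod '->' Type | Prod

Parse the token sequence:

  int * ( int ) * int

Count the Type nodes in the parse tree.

2

[Type [Prod [Prod [Prod [Atom int]] * [Atom ( [Type [Prod [Atom int]]] )]] * [Atom int]]]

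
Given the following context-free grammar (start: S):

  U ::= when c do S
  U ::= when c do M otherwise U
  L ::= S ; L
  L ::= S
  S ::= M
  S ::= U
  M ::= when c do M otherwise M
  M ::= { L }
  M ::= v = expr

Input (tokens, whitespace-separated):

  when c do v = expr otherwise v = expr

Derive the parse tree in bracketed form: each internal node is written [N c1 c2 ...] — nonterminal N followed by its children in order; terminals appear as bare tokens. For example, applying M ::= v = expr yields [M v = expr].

[S [M when c do [M v = expr] otherwise [M v = expr]]]

S
M
when c do M otherwise M
when c do v = expr otherwise M
when c do v = expr otherwise v = expr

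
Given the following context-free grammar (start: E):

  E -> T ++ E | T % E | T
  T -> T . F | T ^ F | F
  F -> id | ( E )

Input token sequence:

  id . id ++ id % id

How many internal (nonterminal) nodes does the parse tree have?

11

[E [T [T [F id]] . [F id]] ++ [E [T [F id]] % [E [T [F id]]]]]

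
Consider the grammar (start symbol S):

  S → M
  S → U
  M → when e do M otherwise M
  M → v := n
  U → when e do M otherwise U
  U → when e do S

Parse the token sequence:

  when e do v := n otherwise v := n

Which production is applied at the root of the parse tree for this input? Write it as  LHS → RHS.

S → M

[S [M when e do [M v := n] otherwise [M v := n]]]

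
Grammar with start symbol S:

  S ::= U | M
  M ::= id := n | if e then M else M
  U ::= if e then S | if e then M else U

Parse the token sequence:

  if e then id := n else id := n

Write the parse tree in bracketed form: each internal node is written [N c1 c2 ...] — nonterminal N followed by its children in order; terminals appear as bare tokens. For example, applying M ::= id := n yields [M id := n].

[S [M if e then [M id := n] else [M id := n]]]

S
M
if e then M else M
if e then id := n else M
if e then id := n else id := n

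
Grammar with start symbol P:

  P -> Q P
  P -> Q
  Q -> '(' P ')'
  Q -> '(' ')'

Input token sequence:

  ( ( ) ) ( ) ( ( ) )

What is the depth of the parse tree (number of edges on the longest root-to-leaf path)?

6

[P [Q ( [P [Q ( )]] )] [P [Q ( )] [P [Q ( [P [Q ( )]] )]]]]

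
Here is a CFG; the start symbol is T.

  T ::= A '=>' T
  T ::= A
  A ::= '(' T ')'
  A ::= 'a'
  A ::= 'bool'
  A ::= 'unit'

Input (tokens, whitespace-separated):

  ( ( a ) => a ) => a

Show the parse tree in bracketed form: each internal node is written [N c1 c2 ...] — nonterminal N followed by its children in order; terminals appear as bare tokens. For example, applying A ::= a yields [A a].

T
A => T
( T ) => T
( A => T ) => T
( ( T ) => T ) => T
( ( A ) => T ) => T
( ( a ) => T ) => T
( ( a ) => A ) => T
( ( a ) => a ) => T
( ( a ) => a ) => A
( ( a ) => a ) => a

[T [A ( [T [A ( [T [A a]] )] => [T [A a]]] )] => [T [A a]]]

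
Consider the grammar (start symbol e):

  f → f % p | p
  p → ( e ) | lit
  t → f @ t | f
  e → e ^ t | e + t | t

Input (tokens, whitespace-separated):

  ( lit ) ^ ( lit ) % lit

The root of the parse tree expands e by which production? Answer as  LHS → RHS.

e → e ^ t

[e [e [t [f [p ( [e [t [f [p lit]]]] )]]]] ^ [t [f [f [p ( [e [t [f [p lit]]]] )]] % [p lit]]]]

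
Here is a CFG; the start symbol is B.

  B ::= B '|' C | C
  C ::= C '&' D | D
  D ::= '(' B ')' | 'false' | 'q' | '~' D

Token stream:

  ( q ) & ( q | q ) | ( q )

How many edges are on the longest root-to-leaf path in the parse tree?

[B [B [C [C [D ( [B [C [D q]]] )]] & [D ( [B [B [C [D q]]] | [C [D q]]] )]]] | [C [D ( [B [C [D q]]] )]]]

8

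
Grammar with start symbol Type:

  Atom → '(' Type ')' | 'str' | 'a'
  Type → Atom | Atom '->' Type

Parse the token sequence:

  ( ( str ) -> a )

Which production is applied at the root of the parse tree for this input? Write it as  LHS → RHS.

[Type [Atom ( [Type [Atom ( [Type [Atom str]] )] -> [Type [Atom a]]] )]]

Type → Atom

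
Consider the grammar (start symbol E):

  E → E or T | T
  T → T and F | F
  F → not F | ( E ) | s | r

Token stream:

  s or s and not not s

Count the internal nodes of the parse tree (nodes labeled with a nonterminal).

10

[E [E [T [F s]]] or [T [T [F s]] and [F not [F not [F s]]]]]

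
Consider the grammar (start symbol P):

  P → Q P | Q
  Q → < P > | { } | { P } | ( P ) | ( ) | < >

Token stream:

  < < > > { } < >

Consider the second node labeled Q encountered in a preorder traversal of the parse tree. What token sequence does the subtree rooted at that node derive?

[P [Q < [P [Q < >]] >] [P [Q { }] [P [Q < >]]]]

< >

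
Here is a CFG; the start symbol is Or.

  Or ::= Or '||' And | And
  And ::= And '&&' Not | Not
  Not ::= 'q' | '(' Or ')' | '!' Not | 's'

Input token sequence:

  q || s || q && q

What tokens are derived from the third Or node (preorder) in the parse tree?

[Or [Or [Or [And [Not q]]] || [And [Not s]]] || [And [And [Not q]] && [Not q]]]

q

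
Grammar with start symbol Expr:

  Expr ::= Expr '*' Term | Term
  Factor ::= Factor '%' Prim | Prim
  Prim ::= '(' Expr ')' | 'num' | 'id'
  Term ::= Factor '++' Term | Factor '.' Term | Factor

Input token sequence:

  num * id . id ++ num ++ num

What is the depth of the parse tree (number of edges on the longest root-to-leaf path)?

7

[Expr [Expr [Term [Factor [Prim num]]]] * [Term [Factor [Prim id]] . [Term [Factor [Prim id]] ++ [Term [Factor [Prim num]] ++ [Term [Factor [Prim num]]]]]]]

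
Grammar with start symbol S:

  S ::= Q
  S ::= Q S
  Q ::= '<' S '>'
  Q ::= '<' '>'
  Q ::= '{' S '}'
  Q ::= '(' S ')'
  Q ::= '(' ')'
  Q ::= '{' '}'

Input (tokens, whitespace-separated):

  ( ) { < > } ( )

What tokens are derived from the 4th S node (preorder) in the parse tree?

( )

[S [Q ( )] [S [Q { [S [Q < >]] }] [S [Q ( )]]]]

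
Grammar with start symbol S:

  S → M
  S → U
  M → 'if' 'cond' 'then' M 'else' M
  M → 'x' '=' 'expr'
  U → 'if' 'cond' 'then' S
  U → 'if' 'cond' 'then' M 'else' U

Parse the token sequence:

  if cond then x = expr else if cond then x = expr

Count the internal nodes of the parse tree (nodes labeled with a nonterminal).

[S [U if cond then [M x = expr] else [U if cond then [S [M x = expr]]]]]

6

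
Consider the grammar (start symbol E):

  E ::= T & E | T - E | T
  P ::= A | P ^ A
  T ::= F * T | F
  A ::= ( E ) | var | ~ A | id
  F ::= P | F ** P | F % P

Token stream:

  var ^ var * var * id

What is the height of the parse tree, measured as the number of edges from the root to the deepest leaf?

7

[E [T [F [P [P [A var]] ^ [A var]]] * [T [F [P [A var]]] * [T [F [P [A id]]]]]]]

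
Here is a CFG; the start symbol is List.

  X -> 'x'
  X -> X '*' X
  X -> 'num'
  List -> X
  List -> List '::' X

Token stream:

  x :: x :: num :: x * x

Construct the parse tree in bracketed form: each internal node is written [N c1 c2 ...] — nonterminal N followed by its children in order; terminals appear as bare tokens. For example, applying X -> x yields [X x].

[List [List [List [List [X x]] :: [X x]] :: [X num]] :: [X [X x] * [X x]]]

List
List :: X
List :: X :: X
List :: X :: X :: X
X :: X :: X :: X
x :: X :: X :: X
x :: x :: X :: X
x :: x :: num :: X
x :: x :: num :: X * X
x :: x :: num :: x * X
x :: x :: num :: x * x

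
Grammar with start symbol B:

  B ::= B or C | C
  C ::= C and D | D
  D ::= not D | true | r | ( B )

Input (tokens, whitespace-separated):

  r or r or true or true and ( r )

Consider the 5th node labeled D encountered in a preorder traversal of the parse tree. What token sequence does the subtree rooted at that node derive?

[B [B [B [B [C [D r]]] or [C [D r]]] or [C [D true]]] or [C [C [D true]] and [D ( [B [C [D r]]] )]]]

( r )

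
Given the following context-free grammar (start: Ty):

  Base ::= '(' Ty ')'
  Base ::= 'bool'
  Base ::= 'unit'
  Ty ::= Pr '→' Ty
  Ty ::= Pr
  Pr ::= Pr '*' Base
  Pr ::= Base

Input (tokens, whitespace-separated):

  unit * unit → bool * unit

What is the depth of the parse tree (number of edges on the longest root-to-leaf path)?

[Ty [Pr [Pr [Base unit]] * [Base unit]] → [Ty [Pr [Pr [Base bool]] * [Base unit]]]]

5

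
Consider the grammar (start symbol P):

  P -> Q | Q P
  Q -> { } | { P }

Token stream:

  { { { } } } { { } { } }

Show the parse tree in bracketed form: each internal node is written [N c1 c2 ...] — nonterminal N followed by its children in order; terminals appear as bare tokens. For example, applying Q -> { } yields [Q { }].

[P [Q { [P [Q { [P [Q { }]] }]] }] [P [Q { [P [Q { }] [P [Q { }]]] }]]]

P
Q P
{ P } P
{ Q } P
{ { P } } P
{ { Q } } P
{ { { } } } P
{ { { } } } Q
{ { { } } } { P }
{ { { } } } { Q P }
{ { { } } } { { } P }
{ { { } } } { { } Q }
{ { { } } } { { } { } }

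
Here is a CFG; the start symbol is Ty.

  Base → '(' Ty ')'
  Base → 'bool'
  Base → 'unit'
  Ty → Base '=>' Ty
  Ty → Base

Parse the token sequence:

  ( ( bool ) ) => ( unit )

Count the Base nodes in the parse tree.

5

[Ty [Base ( [Ty [Base ( [Ty [Base bool]] )]] )] => [Ty [Base ( [Ty [Base unit]] )]]]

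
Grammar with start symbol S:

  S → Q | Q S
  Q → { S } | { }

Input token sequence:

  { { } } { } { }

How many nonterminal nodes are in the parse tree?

8

[S [Q { [S [Q { }]] }] [S [Q { }] [S [Q { }]]]]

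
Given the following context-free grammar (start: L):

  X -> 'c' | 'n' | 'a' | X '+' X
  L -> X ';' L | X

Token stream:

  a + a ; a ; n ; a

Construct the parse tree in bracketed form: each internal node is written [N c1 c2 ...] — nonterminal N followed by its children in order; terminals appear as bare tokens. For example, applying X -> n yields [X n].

[L [X [X a] + [X a]] ; [L [X a] ; [L [X n] ; [L [X a]]]]]

L
X ; L
X + X ; L
a + X ; L
a + a ; L
a + a ; X ; L
a + a ; a ; L
a + a ; a ; X ; L
a + a ; a ; n ; L
a + a ; a ; n ; X
a + a ; a ; n ; a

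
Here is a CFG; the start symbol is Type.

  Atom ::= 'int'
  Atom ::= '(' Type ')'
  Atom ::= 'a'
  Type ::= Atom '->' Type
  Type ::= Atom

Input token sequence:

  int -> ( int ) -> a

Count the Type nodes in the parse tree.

[Type [Atom int] -> [Type [Atom ( [Type [Atom int]] )] -> [Type [Atom a]]]]

4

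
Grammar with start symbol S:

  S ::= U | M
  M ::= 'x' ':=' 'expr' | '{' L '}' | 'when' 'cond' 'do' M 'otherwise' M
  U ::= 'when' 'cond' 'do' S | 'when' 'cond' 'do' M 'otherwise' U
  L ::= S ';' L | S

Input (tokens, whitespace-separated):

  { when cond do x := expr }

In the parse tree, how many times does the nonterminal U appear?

1

[S [M { [L [S [U when cond do [S [M x := expr]]]]] }]]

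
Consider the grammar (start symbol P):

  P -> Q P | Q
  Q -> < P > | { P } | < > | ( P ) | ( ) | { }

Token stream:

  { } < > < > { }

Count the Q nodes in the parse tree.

4

[P [Q { }] [P [Q < >] [P [Q < >] [P [Q { }]]]]]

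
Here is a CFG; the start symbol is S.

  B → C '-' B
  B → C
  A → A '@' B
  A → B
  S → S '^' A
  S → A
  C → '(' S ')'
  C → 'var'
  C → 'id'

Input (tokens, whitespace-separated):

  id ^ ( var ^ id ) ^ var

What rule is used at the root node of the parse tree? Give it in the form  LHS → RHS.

S → S '^' A

[S [S [S [A [B [C id]]]] ^ [A [B [C ( [S [S [A [B [C var]]]] ^ [A [B [C id]]]] )]]]] ^ [A [B [C var]]]]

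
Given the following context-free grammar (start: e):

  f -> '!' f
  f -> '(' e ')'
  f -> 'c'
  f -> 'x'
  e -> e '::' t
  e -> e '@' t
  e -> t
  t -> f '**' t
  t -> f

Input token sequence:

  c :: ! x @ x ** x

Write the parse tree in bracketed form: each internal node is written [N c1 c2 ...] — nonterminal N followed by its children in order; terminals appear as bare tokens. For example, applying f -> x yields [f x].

[e [e [e [t [f c]]] :: [t [f ! [f x]]]] @ [t [f x] ** [t [f x]]]]

e
e @ t
e :: t @ t
t :: t @ t
f :: t @ t
c :: t @ t
c :: f @ t
c :: ! f @ t
c :: ! x @ t
c :: ! x @ f ** t
c :: ! x @ x ** t
c :: ! x @ x ** f
c :: ! x @ x ** x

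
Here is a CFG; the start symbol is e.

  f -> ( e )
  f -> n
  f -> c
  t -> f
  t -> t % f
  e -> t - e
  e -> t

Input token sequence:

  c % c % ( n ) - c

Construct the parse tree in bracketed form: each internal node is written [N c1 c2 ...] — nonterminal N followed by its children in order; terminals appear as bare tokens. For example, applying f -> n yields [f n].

e
t - e
t % f - e
t % f % f - e
f % f % f - e
c % f % f - e
c % c % f - e
c % c % ( e ) - e
c % c % ( t ) - e
c % c % ( f ) - e
c % c % ( n ) - e
c % c % ( n ) - t
c % c % ( n ) - f
c % c % ( n ) - c

[e [t [t [t [f c]] % [f c]] % [f ( [e [t [f n]]] )]] - [e [t [f c]]]]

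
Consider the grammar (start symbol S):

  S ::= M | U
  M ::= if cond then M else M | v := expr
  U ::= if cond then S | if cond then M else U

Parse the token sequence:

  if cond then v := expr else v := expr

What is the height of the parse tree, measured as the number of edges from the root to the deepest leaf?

3

[S [M if cond then [M v := expr] else [M v := expr]]]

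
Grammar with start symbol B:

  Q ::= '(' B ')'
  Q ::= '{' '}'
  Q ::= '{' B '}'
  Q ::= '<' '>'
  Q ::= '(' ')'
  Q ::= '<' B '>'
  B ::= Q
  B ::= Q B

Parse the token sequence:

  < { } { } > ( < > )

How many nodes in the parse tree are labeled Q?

[B [Q < [B [Q { }] [B [Q { }]]] >] [B [Q ( [B [Q < >]] )]]]

5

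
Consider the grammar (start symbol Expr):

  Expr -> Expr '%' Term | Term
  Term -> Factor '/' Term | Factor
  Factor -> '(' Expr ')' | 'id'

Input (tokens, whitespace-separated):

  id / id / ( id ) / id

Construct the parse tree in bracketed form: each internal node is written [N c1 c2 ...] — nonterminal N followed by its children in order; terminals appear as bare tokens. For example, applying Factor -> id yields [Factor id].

Expr
Term
Factor / Term
id / Term
id / Factor / Term
id / id / Term
id / id / Factor / Term
id / id / ( Expr ) / Term
id / id / ( Term ) / Term
id / id / ( Factor ) / Term
id / id / ( id ) / Term
id / id / ( id ) / Factor
id / id / ( id ) / id

[Expr [Term [Factor id] / [Term [Factor id] / [Term [Factor ( [Expr [Term [Factor id]]] )] / [Term [Factor id]]]]]]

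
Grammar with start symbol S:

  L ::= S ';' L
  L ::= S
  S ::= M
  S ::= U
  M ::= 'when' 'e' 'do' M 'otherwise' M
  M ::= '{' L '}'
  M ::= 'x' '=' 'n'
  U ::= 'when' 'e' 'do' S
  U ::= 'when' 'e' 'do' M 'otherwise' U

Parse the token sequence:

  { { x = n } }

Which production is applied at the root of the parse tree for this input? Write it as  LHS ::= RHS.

[S [M { [L [S [M { [L [S [M x = n]]] }]]] }]]

S ::= M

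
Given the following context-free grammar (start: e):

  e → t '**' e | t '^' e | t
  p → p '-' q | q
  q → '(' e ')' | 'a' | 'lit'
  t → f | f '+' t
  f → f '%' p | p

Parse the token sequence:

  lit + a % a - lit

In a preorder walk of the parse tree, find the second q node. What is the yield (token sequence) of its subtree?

[e [t [f [p [q lit]]] + [t [f [f [p [q a]]] % [p [p [q a]] - [q lit]]]]]]

a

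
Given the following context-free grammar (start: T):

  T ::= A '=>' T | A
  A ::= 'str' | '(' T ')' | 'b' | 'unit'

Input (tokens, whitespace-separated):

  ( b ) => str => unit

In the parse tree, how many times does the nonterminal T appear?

[T [A ( [T [A b]] )] => [T [A str] => [T [A unit]]]]

4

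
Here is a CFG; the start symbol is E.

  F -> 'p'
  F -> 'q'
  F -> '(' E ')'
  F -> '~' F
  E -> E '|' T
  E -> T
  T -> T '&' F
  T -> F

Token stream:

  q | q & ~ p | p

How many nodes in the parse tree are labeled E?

3

[E [E [E [T [F q]]] | [T [T [F q]] & [F ~ [F p]]]] | [T [F p]]]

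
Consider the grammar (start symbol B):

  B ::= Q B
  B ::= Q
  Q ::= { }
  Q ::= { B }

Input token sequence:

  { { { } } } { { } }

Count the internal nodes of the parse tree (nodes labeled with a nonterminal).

[B [Q { [B [Q { [B [Q { }]] }]] }] [B [Q { [B [Q { }]] }]]]

10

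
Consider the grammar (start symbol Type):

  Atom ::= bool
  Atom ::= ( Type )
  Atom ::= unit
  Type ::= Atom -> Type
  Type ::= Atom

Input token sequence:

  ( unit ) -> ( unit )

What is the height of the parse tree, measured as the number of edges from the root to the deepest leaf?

5

[Type [Atom ( [Type [Atom unit]] )] -> [Type [Atom ( [Type [Atom unit]] )]]]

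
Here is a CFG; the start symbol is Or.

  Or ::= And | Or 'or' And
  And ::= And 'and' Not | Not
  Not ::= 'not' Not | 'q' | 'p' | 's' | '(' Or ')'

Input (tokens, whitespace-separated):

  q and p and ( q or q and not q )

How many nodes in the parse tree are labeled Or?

[Or [And [And [And [Not q]] and [Not p]] and [Not ( [Or [Or [And [Not q]]] or [And [And [Not q]] and [Not not [Not q]]]] )]]]

3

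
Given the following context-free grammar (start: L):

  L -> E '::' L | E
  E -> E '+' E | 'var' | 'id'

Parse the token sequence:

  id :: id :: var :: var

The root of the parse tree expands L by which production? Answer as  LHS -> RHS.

[L [E id] :: [L [E id] :: [L [E var] :: [L [E var]]]]]

L -> E '::' L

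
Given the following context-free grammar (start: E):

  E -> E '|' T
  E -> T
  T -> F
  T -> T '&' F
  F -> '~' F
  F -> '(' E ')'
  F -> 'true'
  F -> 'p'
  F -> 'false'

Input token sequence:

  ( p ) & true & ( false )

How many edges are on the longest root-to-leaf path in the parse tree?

8

[E [T [T [T [F ( [E [T [F p]]] )]] & [F true]] & [F ( [E [T [F false]]] )]]]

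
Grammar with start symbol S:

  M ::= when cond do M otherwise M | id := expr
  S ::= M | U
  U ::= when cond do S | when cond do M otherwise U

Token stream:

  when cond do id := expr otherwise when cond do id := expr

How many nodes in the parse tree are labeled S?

2

[S [U when cond do [M id := expr] otherwise [U when cond do [S [M id := expr]]]]]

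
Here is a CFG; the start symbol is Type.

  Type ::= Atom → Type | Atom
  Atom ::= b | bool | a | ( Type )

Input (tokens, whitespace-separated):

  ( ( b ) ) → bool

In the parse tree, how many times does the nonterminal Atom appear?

4

[Type [Atom ( [Type [Atom ( [Type [Atom b]] )]] )] → [Type [Atom bool]]]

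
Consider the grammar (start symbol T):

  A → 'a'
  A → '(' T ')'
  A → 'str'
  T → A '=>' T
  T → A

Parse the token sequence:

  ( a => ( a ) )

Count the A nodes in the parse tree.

[T [A ( [T [A a] => [T [A ( [T [A a]] )]]] )]]

4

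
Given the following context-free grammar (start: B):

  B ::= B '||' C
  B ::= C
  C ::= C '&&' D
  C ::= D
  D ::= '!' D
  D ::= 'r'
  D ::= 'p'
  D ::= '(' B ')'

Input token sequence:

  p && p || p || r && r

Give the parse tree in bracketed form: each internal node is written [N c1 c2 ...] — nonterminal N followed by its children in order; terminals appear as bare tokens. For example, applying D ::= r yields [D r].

[B [B [B [C [C [D p]] && [D p]]] || [C [D p]]] || [C [C [D r]] && [D r]]]

B
B || C
B || C || C
C || C || C
C && D || C || C
D && D || C || C
p && D || C || C
p && p || C || C
p && p || D || C
p && p || p || C
p && p || p || C && D
p && p || p || D && D
p && p || p || r && D
p && p || p || r && r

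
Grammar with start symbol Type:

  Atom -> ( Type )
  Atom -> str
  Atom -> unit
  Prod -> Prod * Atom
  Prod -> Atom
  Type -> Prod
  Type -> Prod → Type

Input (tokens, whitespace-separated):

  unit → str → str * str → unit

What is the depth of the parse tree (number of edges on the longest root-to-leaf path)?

6

[Type [Prod [Atom unit]] → [Type [Prod [Atom str]] → [Type [Prod [Prod [Atom str]] * [Atom str]] → [Type [Prod [Atom unit]]]]]]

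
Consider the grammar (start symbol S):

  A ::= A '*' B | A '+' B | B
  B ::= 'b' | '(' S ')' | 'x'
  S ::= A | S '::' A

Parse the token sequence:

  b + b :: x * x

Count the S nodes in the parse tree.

2

[S [S [A [A [B b]] + [B b]]] :: [A [A [B x]] * [B x]]]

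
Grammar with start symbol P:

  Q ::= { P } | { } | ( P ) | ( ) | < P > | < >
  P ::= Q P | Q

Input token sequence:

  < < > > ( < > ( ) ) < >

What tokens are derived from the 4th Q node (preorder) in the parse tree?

< >

[P [Q < [P [Q < >]] >] [P [Q ( [P [Q < >] [P [Q ( )]]] )] [P [Q < >]]]]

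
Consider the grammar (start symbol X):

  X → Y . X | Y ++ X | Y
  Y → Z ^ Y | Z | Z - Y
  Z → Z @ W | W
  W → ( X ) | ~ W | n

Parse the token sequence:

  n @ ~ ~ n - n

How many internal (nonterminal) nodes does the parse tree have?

[X [Y [Z [Z [W n]] @ [W ~ [W ~ [W n]]]] - [Y [Z [W n]]]]]

11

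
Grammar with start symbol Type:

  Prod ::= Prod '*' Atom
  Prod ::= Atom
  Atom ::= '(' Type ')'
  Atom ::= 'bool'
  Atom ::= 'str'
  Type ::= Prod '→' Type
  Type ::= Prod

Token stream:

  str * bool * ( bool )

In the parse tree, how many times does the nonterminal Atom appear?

4

[Type [Prod [Prod [Prod [Atom str]] * [Atom bool]] * [Atom ( [Type [Prod [Atom bool]]] )]]]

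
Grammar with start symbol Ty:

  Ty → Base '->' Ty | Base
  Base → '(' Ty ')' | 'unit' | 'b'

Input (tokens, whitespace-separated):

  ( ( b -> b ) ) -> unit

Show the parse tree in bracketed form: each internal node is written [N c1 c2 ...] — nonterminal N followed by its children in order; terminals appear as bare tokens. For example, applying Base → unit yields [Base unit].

[Ty [Base ( [Ty [Base ( [Ty [Base b] -> [Ty [Base b]]] )]] )] -> [Ty [Base unit]]]

Ty
Base -> Ty
( Ty ) -> Ty
( Base ) -> Ty
( ( Ty ) ) -> Ty
( ( Base -> Ty ) ) -> Ty
( ( b -> Ty ) ) -> Ty
( ( b -> Base ) ) -> Ty
( ( b -> b ) ) -> Ty
( ( b -> b ) ) -> Base
( ( b -> b ) ) -> unit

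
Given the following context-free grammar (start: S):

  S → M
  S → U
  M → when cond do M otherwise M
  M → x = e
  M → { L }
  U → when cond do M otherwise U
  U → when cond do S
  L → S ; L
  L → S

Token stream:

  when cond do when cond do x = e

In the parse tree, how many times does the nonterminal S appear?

[S [U when cond do [S [U when cond do [S [M x = e]]]]]]

3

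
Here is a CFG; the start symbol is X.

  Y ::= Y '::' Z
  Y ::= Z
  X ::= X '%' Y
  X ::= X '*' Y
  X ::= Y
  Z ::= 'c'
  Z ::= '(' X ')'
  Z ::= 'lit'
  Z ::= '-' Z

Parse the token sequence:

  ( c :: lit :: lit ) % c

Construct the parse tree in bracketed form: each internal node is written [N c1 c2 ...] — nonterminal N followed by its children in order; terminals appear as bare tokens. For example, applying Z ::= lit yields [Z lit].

X
X % Y
Y % Y
Z % Y
( X ) % Y
( Y ) % Y
( Y :: Z ) % Y
( Y :: Z :: Z ) % Y
( Z :: Z :: Z ) % Y
( c :: Z :: Z ) % Y
( c :: lit :: Z ) % Y
( c :: lit :: lit ) % Y
( c :: lit :: lit ) % Z
( c :: lit :: lit ) % c

[X [X [Y [Z ( [X [Y [Y [Y [Z c]] :: [Z lit]] :: [Z lit]]] )]]] % [Y [Z c]]]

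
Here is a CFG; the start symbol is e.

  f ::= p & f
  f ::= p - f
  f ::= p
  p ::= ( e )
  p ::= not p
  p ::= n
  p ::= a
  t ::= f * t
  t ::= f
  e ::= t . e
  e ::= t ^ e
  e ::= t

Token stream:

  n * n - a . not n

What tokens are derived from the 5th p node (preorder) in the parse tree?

[e [t [f [p n]] * [t [f [p n] - [f [p a]]]]] . [e [t [f [p not [p n]]]]]]

n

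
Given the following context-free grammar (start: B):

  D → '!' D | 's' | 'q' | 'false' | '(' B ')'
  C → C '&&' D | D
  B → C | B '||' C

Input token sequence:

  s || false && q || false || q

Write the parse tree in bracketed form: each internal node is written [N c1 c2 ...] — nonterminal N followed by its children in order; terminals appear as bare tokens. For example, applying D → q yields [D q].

B
B || C
B || C || C
B || C || C || C
C || C || C || C
D || C || C || C
s || C || C || C
s || C && D || C || C
s || D && D || C || C
s || false && D || C || C
s || false && q || C || C
s || false && q || D || C
s || false && q || false || C
s || false && q || false || D
s || false && q || false || q

[B [B [B [B [C [D s]]] || [C [C [D false]] && [D q]]] || [C [D false]]] || [C [D q]]]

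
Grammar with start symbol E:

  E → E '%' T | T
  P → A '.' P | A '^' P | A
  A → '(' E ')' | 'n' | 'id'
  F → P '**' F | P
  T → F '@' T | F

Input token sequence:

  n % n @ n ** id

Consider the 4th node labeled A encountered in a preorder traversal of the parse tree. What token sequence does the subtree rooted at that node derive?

[E [E [T [F [P [A n]]]]] % [T [F [P [A n]]] @ [T [F [P [A n]] ** [F [P [A id]]]]]]]

id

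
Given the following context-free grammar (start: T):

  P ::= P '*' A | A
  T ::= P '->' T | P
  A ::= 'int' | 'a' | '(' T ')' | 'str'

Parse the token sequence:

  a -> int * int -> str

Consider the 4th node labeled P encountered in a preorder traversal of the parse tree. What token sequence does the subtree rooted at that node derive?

str

[T [P [A a]] -> [T [P [P [A int]] * [A int]] -> [T [P [A str]]]]]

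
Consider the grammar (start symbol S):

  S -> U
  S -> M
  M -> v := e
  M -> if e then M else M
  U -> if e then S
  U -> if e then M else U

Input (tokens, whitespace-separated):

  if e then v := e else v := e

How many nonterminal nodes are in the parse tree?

[S [M if e then [M v := e] else [M v := e]]]

4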